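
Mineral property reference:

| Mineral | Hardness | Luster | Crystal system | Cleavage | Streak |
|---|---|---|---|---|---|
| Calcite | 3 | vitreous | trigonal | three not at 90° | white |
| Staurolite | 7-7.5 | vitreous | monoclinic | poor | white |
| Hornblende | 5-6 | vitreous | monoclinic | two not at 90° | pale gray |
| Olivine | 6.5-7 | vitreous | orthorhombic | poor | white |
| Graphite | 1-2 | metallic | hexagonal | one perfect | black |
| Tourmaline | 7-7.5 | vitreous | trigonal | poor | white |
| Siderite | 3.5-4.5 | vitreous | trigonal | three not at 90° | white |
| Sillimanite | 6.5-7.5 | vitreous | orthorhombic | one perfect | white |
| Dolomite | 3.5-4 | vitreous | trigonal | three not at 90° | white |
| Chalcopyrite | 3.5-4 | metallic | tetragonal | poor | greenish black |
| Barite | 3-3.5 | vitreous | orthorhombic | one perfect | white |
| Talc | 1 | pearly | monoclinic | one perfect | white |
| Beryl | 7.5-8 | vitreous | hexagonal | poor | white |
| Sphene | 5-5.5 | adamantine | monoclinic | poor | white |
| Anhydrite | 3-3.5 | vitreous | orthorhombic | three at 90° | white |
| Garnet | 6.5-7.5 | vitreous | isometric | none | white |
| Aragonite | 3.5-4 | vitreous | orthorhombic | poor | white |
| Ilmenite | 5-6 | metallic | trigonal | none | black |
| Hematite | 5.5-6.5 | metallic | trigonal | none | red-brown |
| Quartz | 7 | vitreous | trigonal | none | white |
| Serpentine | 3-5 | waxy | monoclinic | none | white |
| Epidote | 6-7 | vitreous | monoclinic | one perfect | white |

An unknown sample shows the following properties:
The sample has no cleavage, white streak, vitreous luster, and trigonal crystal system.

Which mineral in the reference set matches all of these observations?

Quartz

No cleavage — leaves Garnet, Ilmenite, Hematite, Quartz, Serpentine.
White streak excludes Ilmenite, Hematite.
Vitreous luster is inconsistent with Serpentine.
Trigonal crystal system is inconsistent with Garnet.
Only Quartz satisfies all observations.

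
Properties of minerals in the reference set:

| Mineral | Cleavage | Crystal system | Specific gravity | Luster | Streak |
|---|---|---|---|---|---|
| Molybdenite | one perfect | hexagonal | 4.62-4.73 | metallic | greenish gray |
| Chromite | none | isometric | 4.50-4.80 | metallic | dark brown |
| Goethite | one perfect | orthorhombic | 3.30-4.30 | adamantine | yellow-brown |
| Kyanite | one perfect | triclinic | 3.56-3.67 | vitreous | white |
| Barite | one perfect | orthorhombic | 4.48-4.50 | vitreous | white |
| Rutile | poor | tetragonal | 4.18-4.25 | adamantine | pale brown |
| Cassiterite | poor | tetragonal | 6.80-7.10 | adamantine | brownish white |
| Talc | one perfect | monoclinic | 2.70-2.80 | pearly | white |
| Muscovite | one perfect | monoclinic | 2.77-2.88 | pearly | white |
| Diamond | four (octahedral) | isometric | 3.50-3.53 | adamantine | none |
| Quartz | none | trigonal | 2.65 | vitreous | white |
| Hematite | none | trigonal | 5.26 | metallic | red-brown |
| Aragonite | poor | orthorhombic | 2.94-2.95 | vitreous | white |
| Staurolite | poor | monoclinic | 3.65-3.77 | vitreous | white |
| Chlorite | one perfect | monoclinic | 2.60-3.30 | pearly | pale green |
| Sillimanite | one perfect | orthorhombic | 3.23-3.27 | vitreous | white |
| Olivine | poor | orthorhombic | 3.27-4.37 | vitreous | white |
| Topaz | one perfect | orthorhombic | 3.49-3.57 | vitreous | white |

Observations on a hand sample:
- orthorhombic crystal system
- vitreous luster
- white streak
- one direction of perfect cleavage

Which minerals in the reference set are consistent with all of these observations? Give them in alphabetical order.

Orthorhombic crystal system — narrows the field to Goethite, Barite, Aragonite, Sillimanite, Olivine, Topaz.
Vitreous luster eliminates Goethite.
White streak — no further eliminations.
One direction of perfect cleavage excludes Aragonite, Olivine.
The minerals that satisfy all observations are Barite, Sillimanite, Topaz.

Barite, Sillimanite, Topaz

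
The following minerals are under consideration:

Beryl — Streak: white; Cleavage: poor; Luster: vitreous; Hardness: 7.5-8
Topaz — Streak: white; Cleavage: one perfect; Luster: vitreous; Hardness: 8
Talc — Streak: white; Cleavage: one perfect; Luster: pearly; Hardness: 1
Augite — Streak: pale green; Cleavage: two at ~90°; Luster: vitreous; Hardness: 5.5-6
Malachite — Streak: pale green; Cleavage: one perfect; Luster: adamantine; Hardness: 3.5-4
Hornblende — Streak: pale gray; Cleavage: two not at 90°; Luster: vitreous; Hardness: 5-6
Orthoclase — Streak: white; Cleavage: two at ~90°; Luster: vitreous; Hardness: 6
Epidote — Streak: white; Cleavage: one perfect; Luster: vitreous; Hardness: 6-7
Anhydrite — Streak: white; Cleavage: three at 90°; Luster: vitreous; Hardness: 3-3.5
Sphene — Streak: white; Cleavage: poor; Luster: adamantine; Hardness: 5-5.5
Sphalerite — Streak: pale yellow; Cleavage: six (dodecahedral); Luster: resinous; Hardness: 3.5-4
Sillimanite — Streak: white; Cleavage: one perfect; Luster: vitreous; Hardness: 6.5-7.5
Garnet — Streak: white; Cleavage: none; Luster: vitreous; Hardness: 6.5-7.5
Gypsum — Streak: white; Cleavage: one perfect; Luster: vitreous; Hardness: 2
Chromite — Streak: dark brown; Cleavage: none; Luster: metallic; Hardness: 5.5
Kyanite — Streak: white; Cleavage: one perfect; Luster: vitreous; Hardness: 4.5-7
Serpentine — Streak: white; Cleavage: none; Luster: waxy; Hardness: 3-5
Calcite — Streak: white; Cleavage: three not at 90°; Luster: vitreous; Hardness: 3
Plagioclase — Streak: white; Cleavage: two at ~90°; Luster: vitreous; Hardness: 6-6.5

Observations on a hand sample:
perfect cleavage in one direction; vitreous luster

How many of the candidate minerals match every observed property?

Perfect cleavage in one direction: Topaz, Talc, Malachite, Epidote, Sillimanite, Gypsum, Kyanite remain.
Vitreous luster is inconsistent with Talc, Malachite.
The minerals that satisfy all observations are Epidote, Gypsum, Kyanite, Sillimanite, Topaz.
That is 5 minerals.

5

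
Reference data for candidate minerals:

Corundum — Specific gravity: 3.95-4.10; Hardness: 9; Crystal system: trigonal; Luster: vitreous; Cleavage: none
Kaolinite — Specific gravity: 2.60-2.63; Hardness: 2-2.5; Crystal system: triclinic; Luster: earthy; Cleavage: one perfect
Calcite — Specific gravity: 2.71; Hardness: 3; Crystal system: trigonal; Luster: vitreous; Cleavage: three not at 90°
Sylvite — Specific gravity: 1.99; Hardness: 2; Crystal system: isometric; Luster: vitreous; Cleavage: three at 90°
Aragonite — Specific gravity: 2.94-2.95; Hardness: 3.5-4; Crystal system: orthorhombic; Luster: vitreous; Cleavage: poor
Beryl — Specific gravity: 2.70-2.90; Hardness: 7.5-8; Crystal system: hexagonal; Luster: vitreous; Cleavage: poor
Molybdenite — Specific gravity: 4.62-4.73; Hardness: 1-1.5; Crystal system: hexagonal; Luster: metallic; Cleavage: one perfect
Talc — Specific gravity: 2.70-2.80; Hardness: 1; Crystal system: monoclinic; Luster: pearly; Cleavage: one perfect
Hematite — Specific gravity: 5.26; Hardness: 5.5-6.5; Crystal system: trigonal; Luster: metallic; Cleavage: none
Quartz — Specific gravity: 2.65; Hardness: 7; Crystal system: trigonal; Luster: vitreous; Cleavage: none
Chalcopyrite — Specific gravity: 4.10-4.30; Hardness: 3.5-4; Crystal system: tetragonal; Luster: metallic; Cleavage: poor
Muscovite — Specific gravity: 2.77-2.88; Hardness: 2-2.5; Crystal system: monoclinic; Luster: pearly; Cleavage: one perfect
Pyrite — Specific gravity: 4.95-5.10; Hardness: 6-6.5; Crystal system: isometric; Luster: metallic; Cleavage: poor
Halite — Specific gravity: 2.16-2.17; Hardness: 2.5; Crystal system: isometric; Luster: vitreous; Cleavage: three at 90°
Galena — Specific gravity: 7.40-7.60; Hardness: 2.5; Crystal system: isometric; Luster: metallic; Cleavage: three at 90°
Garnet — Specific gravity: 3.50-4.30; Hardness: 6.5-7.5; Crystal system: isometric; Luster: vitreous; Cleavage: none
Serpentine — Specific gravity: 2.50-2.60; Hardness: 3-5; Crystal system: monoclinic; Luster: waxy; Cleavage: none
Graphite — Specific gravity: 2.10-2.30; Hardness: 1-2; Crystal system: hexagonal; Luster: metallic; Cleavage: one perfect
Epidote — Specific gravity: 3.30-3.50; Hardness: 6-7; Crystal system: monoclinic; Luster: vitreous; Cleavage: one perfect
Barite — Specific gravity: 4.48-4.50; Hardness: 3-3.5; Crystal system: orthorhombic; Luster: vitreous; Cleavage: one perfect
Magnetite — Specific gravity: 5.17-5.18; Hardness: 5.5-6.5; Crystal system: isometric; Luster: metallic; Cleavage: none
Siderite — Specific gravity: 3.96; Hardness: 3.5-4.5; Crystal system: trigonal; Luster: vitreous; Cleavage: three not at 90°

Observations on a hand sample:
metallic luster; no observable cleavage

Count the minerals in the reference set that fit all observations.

2

Metallic luster — leaves Molybdenite, Hematite, Chalcopyrite, Pyrite, Galena, Graphite, Magnetite.
No observable cleavage — Hematite, Magnetite remain.
The minerals that satisfy all observations are Hematite, Magnetite.
That is 2 minerals.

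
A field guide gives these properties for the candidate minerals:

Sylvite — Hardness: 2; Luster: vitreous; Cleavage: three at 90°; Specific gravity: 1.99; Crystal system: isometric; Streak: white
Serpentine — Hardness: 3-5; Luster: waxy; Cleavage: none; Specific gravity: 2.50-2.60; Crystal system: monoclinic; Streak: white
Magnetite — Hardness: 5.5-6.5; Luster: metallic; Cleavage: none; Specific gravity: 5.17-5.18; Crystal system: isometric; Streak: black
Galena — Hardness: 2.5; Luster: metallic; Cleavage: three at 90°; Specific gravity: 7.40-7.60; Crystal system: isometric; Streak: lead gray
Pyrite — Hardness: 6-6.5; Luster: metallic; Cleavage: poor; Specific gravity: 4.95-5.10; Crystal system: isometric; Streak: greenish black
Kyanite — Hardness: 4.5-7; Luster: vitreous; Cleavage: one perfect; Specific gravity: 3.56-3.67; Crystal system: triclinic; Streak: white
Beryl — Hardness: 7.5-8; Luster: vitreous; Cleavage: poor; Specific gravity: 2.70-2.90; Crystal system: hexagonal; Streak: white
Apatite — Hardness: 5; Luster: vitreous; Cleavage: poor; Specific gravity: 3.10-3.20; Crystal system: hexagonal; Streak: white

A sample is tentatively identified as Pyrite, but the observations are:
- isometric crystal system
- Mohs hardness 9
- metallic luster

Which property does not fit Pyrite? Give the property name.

Isometric crystal system: Pyrite has isometric system — matches.
Mohs hardness 9: Pyrite has hardness 6-6.5 — outside the reference range.
Metallic luster: Pyrite has metallic luster — matches.
Everything matches except the hardness.

hardness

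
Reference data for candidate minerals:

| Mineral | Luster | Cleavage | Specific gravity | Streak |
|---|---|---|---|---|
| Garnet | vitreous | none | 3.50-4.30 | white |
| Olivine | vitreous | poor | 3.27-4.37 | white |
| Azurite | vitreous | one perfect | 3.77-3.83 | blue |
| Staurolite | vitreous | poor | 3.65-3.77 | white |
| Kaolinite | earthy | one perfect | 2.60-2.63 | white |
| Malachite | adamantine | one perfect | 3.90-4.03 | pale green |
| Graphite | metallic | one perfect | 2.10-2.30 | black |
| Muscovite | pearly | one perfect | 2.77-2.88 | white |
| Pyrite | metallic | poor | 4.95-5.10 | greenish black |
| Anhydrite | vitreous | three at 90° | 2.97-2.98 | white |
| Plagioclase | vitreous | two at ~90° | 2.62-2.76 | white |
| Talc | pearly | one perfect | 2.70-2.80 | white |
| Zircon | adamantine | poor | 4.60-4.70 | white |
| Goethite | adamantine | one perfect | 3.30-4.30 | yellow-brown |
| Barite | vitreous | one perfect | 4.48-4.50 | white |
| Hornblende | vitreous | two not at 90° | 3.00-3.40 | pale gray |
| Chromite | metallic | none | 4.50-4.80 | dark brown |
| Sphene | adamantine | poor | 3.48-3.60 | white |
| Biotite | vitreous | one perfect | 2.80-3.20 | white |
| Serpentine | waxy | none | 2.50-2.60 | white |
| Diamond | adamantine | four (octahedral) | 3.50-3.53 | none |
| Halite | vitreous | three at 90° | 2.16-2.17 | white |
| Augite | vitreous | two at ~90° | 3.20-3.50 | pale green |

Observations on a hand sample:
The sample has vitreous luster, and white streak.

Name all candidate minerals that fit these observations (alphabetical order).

Vitreous luster: leaves Garnet, Olivine, Azurite, Staurolite, Anhydrite, Plagioclase, Barite, Hornblende, Biotite, Halite, Augite.
White streak is inconsistent with Azurite, Hornblende, Augite.
Consistent with every observation: Anhydrite, Barite, Biotite, Garnet, Halite, Olivine, Plagioclase, Staurolite.

Anhydrite, Barite, Biotite, Garnet, Halite, Olivine, Plagioclase, Staurolite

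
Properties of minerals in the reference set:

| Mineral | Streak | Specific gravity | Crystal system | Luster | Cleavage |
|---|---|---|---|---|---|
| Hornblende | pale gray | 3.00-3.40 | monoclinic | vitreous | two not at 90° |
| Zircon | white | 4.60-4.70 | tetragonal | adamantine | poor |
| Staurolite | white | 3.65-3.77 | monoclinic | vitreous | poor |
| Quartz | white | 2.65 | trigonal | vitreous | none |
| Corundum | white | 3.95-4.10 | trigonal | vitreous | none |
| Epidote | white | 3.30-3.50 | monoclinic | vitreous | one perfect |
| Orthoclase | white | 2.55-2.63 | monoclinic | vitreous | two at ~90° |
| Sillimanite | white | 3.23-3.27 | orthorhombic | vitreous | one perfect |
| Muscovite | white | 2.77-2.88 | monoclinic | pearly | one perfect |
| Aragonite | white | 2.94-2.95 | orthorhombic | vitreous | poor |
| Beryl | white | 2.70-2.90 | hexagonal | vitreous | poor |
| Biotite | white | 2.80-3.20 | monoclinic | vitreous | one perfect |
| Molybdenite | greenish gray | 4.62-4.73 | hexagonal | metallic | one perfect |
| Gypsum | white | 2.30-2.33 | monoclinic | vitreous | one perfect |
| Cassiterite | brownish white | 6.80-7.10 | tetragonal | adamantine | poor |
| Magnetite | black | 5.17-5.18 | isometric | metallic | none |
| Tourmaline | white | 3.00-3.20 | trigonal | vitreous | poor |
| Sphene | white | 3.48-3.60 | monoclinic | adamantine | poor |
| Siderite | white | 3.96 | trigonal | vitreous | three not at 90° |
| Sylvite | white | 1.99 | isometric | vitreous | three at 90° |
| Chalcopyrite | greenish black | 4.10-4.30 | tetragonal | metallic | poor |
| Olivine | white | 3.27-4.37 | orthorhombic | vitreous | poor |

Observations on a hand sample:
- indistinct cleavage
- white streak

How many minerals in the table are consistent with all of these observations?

Indistinct cleavage: only Zircon, Staurolite, Aragonite, Beryl, Cassiterite, Tourmaline, Sphene, Chalcopyrite, Olivine remain.
White streak eliminates Cassiterite, Chalcopyrite.
Remaining candidates: Aragonite, Beryl, Olivine, Sphene, Staurolite, Tourmaline, Zircon.
That is 7 minerals.

7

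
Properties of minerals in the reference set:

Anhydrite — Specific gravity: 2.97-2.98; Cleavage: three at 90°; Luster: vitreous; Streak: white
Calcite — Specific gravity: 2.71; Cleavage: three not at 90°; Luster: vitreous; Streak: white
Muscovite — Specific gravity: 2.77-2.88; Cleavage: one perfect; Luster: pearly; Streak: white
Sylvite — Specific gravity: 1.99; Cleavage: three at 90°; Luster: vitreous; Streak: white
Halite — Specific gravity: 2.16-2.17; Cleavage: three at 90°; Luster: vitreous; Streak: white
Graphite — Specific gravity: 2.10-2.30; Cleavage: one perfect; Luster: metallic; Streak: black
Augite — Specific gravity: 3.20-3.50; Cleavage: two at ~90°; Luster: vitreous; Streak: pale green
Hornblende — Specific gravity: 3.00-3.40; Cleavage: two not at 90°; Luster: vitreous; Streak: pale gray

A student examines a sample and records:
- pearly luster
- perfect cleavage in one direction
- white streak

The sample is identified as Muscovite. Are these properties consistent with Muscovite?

Yes

Pearly luster — matches Muscovite (pearly luster).
Perfect cleavage in one direction — matches Muscovite (cleavage one perfect).
White streak — matches Muscovite (white streak).
Nothing contradicts Muscovite.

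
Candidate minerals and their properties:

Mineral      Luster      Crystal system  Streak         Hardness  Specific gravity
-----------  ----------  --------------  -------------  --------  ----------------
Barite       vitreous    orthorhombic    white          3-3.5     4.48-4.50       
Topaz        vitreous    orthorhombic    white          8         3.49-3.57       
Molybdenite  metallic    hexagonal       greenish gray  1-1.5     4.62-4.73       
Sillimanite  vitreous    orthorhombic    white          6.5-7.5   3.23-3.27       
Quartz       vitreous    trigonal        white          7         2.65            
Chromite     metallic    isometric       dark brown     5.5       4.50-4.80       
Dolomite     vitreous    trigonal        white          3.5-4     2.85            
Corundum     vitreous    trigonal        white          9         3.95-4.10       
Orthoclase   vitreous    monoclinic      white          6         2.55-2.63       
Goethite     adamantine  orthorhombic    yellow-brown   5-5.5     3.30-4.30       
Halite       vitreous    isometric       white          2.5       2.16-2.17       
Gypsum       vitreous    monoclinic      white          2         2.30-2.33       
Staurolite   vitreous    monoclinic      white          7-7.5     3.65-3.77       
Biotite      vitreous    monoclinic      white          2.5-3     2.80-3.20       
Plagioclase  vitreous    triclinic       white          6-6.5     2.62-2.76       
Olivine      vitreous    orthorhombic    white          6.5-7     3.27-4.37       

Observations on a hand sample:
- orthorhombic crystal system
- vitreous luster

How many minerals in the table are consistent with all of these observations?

Orthorhombic crystal system — leaves Barite, Topaz, Sillimanite, Goethite, Olivine.
Vitreous luster rules out Goethite.
Consistent with every observation: Barite, Olivine, Sillimanite, Topaz.
That is 4 minerals.

4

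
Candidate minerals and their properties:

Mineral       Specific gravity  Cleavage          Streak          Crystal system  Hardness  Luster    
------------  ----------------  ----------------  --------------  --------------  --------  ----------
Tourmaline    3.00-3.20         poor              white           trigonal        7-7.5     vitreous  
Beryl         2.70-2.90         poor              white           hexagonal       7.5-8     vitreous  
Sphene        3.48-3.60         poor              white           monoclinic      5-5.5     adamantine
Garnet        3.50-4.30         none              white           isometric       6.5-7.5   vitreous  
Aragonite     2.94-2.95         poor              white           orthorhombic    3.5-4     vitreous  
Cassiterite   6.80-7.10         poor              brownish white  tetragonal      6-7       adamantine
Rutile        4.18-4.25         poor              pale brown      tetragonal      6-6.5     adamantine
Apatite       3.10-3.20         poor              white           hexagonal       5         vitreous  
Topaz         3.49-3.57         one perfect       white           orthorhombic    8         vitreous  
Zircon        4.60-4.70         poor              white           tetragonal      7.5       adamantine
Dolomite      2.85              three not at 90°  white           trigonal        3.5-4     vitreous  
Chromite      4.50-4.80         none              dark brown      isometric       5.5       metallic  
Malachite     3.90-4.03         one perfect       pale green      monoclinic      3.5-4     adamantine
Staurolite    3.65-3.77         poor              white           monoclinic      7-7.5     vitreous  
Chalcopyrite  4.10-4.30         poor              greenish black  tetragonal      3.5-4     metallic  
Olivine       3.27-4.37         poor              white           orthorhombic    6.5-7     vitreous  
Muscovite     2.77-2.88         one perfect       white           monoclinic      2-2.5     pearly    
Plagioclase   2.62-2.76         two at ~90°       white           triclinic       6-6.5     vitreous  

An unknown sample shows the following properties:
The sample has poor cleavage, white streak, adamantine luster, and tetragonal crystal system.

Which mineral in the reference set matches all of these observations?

Zircon

Poor cleavage — leaves Tourmaline, Beryl, Sphene, Aragonite, Cassiterite, Rutile, Apatite, Zircon, Staurolite, Chalcopyrite, Olivine.
White streak rules out Cassiterite, Rutile, Chalcopyrite.
Adamantine luster — Sphene, Zircon remain.
Tetragonal crystal system is inconsistent with Sphene.
The only mineral consistent with every observation is Zircon.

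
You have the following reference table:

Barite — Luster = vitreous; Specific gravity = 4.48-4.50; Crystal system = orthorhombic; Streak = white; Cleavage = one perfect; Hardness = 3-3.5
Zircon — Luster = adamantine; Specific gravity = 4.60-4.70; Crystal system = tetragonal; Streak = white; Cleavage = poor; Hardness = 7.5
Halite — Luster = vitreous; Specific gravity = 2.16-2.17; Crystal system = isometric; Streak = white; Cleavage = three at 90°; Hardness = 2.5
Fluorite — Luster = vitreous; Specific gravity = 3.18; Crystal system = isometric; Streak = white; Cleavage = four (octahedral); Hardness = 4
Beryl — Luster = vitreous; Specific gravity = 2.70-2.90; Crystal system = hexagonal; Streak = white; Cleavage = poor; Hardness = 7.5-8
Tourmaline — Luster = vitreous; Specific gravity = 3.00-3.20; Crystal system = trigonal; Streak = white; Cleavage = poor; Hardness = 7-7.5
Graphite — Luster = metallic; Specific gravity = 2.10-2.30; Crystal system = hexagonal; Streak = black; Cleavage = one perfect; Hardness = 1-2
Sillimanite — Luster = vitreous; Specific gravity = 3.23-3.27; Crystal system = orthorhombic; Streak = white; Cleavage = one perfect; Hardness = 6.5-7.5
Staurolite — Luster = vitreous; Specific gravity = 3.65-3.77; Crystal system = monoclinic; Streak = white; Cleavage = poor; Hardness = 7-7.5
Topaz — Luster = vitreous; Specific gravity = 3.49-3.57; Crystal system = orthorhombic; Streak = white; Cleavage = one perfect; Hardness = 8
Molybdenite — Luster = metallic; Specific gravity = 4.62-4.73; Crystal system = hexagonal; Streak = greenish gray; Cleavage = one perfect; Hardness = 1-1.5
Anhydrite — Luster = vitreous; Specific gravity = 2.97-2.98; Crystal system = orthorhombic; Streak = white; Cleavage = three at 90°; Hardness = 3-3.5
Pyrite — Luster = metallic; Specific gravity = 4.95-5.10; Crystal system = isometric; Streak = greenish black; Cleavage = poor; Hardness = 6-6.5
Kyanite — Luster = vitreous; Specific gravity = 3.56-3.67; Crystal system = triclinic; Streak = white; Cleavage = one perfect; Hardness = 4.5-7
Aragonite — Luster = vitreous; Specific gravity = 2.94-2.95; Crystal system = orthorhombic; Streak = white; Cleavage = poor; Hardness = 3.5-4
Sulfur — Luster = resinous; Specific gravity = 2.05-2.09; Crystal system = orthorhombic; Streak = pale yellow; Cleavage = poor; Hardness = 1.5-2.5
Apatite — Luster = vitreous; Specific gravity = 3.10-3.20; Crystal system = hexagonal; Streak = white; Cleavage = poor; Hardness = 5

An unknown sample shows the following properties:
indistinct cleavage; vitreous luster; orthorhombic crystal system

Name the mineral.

Indistinct cleavage: narrows the field to Zircon, Beryl, Tourmaline, Staurolite, Pyrite, Aragonite, Sulfur, Apatite.
Vitreous luster eliminates Zircon, Pyrite, Sulfur.
Orthorhombic crystal system: only Aragonite remains.
Aragonite is the sole remaining match.

Aragonite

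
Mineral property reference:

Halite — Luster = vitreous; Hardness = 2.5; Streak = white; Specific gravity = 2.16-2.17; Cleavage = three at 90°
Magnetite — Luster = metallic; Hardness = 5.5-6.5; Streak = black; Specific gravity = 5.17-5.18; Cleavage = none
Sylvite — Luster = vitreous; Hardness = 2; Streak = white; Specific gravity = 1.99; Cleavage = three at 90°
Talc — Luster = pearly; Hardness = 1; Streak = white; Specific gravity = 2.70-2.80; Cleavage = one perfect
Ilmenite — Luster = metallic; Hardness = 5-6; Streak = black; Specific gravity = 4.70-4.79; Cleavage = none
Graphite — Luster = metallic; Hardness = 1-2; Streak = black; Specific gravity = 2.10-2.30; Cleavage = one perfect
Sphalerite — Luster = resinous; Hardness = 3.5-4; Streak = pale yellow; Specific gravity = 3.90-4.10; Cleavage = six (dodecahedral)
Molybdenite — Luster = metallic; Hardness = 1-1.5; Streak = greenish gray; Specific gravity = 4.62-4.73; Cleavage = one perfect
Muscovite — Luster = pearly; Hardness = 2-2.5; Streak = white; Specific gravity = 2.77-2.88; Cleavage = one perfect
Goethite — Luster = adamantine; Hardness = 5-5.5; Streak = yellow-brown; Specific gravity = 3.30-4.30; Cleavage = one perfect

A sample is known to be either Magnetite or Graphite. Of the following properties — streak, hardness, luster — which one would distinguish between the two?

Streak: both black — no difference.
Hardness: Magnetite 5.5-6.5, Graphite 1-2 — these differ.
Luster: both metallic — no difference.
Of the listed properties, hardness is the one that separates them.

hardness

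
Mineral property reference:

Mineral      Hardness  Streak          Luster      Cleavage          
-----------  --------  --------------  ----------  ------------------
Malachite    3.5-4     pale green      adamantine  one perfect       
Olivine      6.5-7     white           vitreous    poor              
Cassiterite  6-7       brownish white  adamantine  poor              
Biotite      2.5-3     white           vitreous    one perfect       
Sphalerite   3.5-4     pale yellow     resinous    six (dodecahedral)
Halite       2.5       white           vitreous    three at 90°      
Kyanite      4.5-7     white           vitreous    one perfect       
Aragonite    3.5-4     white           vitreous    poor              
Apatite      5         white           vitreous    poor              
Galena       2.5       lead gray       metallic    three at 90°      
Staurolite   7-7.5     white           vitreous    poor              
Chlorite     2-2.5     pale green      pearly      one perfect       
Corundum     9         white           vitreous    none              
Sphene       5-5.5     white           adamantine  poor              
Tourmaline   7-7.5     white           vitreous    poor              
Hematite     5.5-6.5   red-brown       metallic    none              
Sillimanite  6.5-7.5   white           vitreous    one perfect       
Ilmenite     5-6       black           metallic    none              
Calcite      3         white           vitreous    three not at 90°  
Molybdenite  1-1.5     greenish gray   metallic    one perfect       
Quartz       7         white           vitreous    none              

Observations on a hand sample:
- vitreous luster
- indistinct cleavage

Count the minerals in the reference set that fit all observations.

5

Vitreous luster — Olivine, Biotite, Halite, Kyanite, Aragonite, Apatite, Staurolite, Corundum, Tourmaline, Sillimanite, Calcite, Quartz remain.
Indistinct cleavage — Olivine, Aragonite, Apatite, Staurolite, Tourmaline remain.
The minerals that satisfy all observations are Apatite, Aragonite, Olivine, Staurolite, Tourmaline.
That is 5 minerals.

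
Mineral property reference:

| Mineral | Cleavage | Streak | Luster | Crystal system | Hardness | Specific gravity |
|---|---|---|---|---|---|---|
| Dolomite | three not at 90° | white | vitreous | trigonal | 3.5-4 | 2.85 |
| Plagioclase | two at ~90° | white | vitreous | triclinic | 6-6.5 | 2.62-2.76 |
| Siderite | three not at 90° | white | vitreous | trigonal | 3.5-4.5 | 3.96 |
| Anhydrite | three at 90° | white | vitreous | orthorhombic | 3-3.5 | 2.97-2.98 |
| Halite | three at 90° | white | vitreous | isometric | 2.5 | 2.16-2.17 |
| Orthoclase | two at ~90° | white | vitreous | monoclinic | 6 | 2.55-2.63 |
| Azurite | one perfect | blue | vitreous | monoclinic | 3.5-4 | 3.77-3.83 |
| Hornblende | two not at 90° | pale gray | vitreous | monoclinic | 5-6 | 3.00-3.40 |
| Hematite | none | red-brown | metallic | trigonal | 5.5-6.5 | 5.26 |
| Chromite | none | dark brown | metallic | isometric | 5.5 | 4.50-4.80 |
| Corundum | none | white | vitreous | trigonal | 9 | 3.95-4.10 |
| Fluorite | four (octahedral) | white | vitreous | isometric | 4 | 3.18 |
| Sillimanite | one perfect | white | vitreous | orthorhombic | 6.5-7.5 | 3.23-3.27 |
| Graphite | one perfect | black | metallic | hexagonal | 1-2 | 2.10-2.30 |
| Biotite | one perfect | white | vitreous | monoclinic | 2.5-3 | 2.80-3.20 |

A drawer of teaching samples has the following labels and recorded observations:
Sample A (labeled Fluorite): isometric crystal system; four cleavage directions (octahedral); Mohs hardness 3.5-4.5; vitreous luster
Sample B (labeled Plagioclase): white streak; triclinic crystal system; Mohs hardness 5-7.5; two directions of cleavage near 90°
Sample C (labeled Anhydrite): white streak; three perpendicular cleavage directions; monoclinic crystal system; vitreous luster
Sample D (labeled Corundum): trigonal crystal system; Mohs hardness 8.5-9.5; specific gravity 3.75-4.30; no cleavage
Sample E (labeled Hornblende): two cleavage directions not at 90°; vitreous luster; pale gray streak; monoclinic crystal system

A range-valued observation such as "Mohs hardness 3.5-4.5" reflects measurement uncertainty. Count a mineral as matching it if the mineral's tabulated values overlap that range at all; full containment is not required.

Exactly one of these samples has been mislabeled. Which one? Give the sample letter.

C

Sample A: all recorded properties match Fluorite.
Sample B: all recorded properties match Plagioclase.
Sample C: monoclinic crystal system is outside the reference for Anhydrite (orthorhombic system) — mislabeled.
Sample D: all recorded properties match Corundum.
Sample E: all recorded properties match Hornblende.
Sample C is the mislabeled one.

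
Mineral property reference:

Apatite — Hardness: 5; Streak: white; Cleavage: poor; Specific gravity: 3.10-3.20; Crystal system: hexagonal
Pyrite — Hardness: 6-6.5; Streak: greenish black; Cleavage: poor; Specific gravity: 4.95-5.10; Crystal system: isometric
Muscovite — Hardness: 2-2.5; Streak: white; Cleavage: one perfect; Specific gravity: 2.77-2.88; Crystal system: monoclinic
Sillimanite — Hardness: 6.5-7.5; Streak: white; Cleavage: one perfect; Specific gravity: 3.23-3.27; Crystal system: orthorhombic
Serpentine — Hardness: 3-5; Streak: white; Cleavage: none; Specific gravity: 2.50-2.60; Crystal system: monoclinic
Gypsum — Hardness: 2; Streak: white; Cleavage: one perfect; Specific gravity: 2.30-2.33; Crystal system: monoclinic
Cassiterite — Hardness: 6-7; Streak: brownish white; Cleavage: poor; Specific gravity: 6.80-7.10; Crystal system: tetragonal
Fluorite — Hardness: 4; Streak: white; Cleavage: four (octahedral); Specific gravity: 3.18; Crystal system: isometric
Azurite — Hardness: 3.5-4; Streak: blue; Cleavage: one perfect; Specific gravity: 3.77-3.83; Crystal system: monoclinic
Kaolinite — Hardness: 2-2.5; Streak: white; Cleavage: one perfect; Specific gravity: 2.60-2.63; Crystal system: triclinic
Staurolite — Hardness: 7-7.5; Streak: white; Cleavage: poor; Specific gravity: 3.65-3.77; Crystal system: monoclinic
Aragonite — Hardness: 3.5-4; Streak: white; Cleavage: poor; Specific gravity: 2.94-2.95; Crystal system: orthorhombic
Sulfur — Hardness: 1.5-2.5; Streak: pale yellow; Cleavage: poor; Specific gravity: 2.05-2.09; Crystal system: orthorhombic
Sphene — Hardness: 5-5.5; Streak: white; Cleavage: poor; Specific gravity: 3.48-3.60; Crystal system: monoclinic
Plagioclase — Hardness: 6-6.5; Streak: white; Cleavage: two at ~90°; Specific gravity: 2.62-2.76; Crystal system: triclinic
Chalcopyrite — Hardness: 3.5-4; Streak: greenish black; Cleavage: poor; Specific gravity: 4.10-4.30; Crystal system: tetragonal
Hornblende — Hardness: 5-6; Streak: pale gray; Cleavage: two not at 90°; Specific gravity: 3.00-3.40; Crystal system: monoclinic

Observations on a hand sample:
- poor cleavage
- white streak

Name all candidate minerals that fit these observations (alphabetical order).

Poor cleavage — leaves Apatite, Pyrite, Cassiterite, Staurolite, Aragonite, Sulfur, Sphene, Chalcopyrite.
White streak eliminates Pyrite, Cassiterite, Sulfur, Chalcopyrite.
Remaining candidates: Apatite, Aragonite, Sphene, Staurolite.

Apatite, Aragonite, Sphene, Staurolite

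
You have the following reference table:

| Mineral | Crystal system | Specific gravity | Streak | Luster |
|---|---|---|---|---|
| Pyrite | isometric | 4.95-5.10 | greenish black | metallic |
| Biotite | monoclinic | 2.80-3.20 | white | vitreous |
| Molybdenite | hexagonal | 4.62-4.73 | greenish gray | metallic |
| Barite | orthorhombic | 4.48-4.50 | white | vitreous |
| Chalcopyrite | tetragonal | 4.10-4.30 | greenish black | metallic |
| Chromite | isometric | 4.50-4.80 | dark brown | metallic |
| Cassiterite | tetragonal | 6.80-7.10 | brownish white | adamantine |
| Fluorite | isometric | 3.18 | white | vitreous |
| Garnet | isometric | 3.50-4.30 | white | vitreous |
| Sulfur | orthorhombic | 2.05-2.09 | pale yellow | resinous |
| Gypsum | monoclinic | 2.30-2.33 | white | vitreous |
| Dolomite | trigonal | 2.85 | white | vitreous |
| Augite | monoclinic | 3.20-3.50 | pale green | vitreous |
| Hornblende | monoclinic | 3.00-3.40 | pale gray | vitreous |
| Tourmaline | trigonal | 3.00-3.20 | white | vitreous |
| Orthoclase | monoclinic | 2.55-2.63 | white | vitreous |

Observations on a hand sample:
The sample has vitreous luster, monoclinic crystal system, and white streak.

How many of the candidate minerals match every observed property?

3

Vitreous luster excludes Pyrite, Molybdenite, Chalcopyrite, Chromite, Cassiterite, Sulfur.
Monoclinic crystal system excludes Barite, Fluorite, Garnet, Dolomite, Tourmaline.
White streak rules out Augite, Hornblende.
The minerals that satisfy all observations are Biotite, Gypsum, Orthoclase.
That is 3 minerals.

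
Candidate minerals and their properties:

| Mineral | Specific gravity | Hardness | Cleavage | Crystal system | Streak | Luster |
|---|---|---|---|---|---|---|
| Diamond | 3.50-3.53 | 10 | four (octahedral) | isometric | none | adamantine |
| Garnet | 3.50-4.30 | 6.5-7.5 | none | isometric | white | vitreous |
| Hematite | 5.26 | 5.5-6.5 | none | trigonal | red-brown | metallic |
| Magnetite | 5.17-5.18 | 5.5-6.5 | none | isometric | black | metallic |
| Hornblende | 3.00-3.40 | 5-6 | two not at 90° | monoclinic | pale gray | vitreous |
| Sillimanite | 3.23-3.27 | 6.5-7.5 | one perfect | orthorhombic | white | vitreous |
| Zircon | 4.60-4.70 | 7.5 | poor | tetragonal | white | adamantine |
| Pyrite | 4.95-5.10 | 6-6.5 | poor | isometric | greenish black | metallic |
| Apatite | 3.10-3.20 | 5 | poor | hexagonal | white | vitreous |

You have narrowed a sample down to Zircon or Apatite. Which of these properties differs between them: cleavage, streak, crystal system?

crystal system

Cleavage: both poor — no difference.
Streak: both white — no difference.
Crystal system: Zircon tetragonal, Apatite hexagonal — distinct.
Crystal system is the diagnostic property here.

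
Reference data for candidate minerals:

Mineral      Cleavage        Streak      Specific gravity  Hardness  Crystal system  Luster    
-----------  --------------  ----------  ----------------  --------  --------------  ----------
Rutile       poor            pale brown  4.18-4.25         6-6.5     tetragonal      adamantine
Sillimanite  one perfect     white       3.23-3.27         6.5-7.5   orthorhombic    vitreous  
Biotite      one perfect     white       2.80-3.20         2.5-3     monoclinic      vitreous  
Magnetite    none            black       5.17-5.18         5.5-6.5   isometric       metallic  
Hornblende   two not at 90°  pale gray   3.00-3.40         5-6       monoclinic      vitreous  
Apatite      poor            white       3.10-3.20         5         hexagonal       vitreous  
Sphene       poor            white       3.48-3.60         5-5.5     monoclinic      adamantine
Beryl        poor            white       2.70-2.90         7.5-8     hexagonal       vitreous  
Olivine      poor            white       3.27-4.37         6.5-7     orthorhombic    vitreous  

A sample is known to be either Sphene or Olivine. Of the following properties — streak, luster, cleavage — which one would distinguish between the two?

luster

Streak: both white — no difference.
Luster: Sphene adamantine, Olivine vitreous — distinct.
Cleavage: both poor — no difference.
Luster is the diagnostic property here.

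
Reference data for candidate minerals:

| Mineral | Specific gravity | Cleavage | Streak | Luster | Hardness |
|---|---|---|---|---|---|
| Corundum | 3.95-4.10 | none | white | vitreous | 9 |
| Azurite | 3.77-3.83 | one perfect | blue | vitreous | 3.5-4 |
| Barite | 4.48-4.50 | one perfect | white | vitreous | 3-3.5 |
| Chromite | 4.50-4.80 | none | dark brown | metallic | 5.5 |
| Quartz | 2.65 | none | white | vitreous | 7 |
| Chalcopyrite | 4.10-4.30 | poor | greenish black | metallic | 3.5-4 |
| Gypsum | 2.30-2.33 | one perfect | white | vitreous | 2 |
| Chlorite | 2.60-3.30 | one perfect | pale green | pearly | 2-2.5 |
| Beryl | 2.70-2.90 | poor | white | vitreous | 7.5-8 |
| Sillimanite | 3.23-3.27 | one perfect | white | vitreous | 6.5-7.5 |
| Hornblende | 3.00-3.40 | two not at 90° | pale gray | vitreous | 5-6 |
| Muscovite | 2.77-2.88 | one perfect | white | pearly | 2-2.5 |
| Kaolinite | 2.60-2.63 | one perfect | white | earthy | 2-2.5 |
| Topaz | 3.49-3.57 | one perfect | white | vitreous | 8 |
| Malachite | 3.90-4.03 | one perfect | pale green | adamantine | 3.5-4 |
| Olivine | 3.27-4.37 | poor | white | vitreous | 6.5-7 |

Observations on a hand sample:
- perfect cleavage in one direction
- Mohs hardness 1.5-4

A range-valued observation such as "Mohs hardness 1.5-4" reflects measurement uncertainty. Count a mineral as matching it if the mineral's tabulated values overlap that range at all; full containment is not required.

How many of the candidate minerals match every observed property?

7

Perfect cleavage in one direction — Azurite, Barite, Gypsum, Chlorite, Sillimanite, Muscovite, Kaolinite, Topaz, Malachite remain.
Mohs hardness 1.5-4 is inconsistent with Sillimanite, Topaz.
Consistent with every observation: Azurite, Barite, Chlorite, Gypsum, Kaolinite, Malachite, Muscovite.
That is 7 minerals.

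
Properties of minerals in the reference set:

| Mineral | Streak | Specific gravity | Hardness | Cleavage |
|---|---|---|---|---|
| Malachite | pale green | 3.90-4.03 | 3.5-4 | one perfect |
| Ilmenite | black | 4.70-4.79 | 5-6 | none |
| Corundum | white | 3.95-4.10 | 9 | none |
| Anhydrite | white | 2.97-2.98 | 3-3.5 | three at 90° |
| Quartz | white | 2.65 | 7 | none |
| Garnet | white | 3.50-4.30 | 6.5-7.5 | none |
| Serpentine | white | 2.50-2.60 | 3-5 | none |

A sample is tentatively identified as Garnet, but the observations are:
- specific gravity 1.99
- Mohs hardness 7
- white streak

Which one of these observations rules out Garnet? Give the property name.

Specific gravity 1.99: Garnet has SG 3.50-4.30 — does not match.
Mohs hardness 7: Garnet has hardness 6.5-7.5 — consistent.
White streak: Garnet has white streak — consistent.
Only the specific gravity is inconsistent.

specific gravity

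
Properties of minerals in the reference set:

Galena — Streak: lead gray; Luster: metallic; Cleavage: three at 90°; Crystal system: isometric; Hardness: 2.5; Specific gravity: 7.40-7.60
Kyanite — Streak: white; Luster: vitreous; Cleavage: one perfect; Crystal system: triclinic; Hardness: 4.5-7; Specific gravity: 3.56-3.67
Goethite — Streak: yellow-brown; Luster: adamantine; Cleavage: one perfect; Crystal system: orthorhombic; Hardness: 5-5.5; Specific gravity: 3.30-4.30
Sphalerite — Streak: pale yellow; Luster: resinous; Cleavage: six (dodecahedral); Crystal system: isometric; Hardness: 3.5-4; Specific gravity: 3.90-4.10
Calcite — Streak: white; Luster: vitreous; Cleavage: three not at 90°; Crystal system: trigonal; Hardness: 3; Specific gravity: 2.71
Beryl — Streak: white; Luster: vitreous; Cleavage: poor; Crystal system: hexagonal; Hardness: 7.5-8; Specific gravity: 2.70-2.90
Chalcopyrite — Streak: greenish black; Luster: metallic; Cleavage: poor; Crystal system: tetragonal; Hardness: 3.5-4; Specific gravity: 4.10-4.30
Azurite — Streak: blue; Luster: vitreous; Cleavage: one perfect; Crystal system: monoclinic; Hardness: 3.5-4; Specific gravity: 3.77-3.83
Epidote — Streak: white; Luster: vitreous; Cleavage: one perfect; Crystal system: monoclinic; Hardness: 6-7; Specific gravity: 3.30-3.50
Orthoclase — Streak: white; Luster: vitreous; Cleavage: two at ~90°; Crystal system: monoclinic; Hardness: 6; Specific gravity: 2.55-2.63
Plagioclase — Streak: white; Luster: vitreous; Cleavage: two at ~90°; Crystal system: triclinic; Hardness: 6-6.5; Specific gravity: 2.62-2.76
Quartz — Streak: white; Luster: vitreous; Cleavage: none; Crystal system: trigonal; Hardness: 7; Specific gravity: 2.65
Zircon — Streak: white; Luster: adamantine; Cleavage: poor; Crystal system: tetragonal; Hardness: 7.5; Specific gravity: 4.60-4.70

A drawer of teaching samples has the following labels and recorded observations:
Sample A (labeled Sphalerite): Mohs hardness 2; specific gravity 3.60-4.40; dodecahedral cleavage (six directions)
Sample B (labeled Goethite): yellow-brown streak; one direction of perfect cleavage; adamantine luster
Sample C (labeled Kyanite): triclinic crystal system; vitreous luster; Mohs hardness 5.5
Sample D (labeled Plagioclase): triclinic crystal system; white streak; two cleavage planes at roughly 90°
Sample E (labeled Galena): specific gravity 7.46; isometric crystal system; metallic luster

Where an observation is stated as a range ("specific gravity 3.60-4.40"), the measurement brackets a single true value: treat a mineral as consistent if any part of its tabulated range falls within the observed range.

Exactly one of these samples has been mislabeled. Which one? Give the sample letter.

A

Sample A: Mohs hardness 2 is outside the reference for Sphalerite (hardness 3.5-4) — mislabeled.
Sample B: all recorded properties match Goethite.
Sample C: all recorded properties match Kyanite.
Sample D: all recorded properties match Plagioclase.
Sample E: all recorded properties match Galena.
Only sample A is inconsistent with its label.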